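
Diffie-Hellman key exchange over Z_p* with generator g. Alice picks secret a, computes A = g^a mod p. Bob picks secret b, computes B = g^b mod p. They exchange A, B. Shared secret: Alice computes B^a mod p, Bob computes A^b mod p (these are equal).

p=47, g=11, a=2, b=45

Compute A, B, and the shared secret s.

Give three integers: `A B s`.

Answer: 27 30 7

Derivation:
A = 11^2 mod 47  (bits of 2 = 10)
  bit 0 = 1: r = r^2 * 11 mod 47 = 1^2 * 11 = 1*11 = 11
  bit 1 = 0: r = r^2 mod 47 = 11^2 = 27
  -> A = 27
B = 11^45 mod 47  (bits of 45 = 101101)
  bit 0 = 1: r = r^2 * 11 mod 47 = 1^2 * 11 = 1*11 = 11
  bit 1 = 0: r = r^2 mod 47 = 11^2 = 27
  bit 2 = 1: r = r^2 * 11 mod 47 = 27^2 * 11 = 24*11 = 29
  bit 3 = 1: r = r^2 * 11 mod 47 = 29^2 * 11 = 42*11 = 39
  bit 4 = 0: r = r^2 mod 47 = 39^2 = 17
  bit 5 = 1: r = r^2 * 11 mod 47 = 17^2 * 11 = 7*11 = 30
  -> B = 30
s = B^a = 30^2 mod 47  (bits of 2 = 10)
  bit 0 = 1: r = r^2 * 30 mod 47 = 1^2 * 30 = 1*30 = 30
  bit 1 = 0: r = r^2 mod 47 = 30^2 = 7
  -> s = B^a = 7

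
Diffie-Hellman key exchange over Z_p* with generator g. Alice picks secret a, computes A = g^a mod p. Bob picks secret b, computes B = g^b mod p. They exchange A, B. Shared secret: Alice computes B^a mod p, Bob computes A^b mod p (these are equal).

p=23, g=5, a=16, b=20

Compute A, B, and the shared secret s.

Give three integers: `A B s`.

Answer: 3 12 18

Derivation:
A = 5^16 mod 23  (bits of 16 = 10000)
  bit 0 = 1: r = r^2 * 5 mod 23 = 1^2 * 5 = 1*5 = 5
  bit 1 = 0: r = r^2 mod 23 = 5^2 = 2
  bit 2 = 0: r = r^2 mod 23 = 2^2 = 4
  bit 3 = 0: r = r^2 mod 23 = 4^2 = 16
  bit 4 = 0: r = r^2 mod 23 = 16^2 = 3
  -> A = 3
B = 5^20 mod 23  (bits of 20 = 10100)
  bit 0 = 1: r = r^2 * 5 mod 23 = 1^2 * 5 = 1*5 = 5
  bit 1 = 0: r = r^2 mod 23 = 5^2 = 2
  bit 2 = 1: r = r^2 * 5 mod 23 = 2^2 * 5 = 4*5 = 20
  bit 3 = 0: r = r^2 mod 23 = 20^2 = 9
  bit 4 = 0: r = r^2 mod 23 = 9^2 = 12
  -> B = 12
s = B^a = 12^16 mod 23  (bits of 16 = 10000)
  bit 0 = 1: r = r^2 * 12 mod 23 = 1^2 * 12 = 1*12 = 12
  bit 1 = 0: r = r^2 mod 23 = 12^2 = 6
  bit 2 = 0: r = r^2 mod 23 = 6^2 = 13
  bit 3 = 0: r = r^2 mod 23 = 13^2 = 8
  bit 4 = 0: r = r^2 mod 23 = 8^2 = 18
  -> s = B^a = 18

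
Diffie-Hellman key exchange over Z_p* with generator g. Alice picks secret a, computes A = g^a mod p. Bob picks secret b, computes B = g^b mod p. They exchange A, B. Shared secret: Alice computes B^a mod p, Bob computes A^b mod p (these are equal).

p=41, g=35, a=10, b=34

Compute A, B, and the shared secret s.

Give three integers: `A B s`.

Answer: 32 20 40

Derivation:
A = 35^10 mod 41  (bits of 10 = 1010)
  bit 0 = 1: r = r^2 * 35 mod 41 = 1^2 * 35 = 1*35 = 35
  bit 1 = 0: r = r^2 mod 41 = 35^2 = 36
  bit 2 = 1: r = r^2 * 35 mod 41 = 36^2 * 35 = 25*35 = 14
  bit 3 = 0: r = r^2 mod 41 = 14^2 = 32
  -> A = 32
B = 35^34 mod 41  (bits of 34 = 100010)
  bit 0 = 1: r = r^2 * 35 mod 41 = 1^2 * 35 = 1*35 = 35
  bit 1 = 0: r = r^2 mod 41 = 35^2 = 36
  bit 2 = 0: r = r^2 mod 41 = 36^2 = 25
  bit 3 = 0: r = r^2 mod 41 = 25^2 = 10
  bit 4 = 1: r = r^2 * 35 mod 41 = 10^2 * 35 = 18*35 = 15
  bit 5 = 0: r = r^2 mod 41 = 15^2 = 20
  -> B = 20
s = B^a = 20^10 mod 41  (bits of 10 = 1010)
  bit 0 = 1: r = r^2 * 20 mod 41 = 1^2 * 20 = 1*20 = 20
  bit 1 = 0: r = r^2 mod 41 = 20^2 = 31
  bit 2 = 1: r = r^2 * 20 mod 41 = 31^2 * 20 = 18*20 = 32
  bit 3 = 0: r = r^2 mod 41 = 32^2 = 40
  -> s = B^a = 40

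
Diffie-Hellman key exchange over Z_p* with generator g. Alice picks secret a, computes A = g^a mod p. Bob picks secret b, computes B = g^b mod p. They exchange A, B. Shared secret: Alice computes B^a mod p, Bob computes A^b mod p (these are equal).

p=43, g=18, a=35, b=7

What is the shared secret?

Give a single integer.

A = 18^35 mod 43  (bits of 35 = 100011)
  bit 0 = 1: r = r^2 * 18 mod 43 = 1^2 * 18 = 1*18 = 18
  bit 1 = 0: r = r^2 mod 43 = 18^2 = 23
  bit 2 = 0: r = r^2 mod 43 = 23^2 = 13
  bit 3 = 0: r = r^2 mod 43 = 13^2 = 40
  bit 4 = 1: r = r^2 * 18 mod 43 = 40^2 * 18 = 9*18 = 33
  bit 5 = 1: r = r^2 * 18 mod 43 = 33^2 * 18 = 14*18 = 37
  -> A = 37
B = 18^7 mod 43  (bits of 7 = 111)
  bit 0 = 1: r = r^2 * 18 mod 43 = 1^2 * 18 = 1*18 = 18
  bit 1 = 1: r = r^2 * 18 mod 43 = 18^2 * 18 = 23*18 = 27
  bit 2 = 1: r = r^2 * 18 mod 43 = 27^2 * 18 = 41*18 = 7
  -> B = 7
s = B^a = 7^35 mod 43  (bits of 35 = 100011)
  bit 0 = 1: r = r^2 * 7 mod 43 = 1^2 * 7 = 1*7 = 7
  bit 1 = 0: r = r^2 mod 43 = 7^2 = 6
  bit 2 = 0: r = r^2 mod 43 = 6^2 = 36
  bit 3 = 0: r = r^2 mod 43 = 36^2 = 6
  bit 4 = 1: r = r^2 * 7 mod 43 = 6^2 * 7 = 36*7 = 37
  bit 5 = 1: r = r^2 * 7 mod 43 = 37^2 * 7 = 36*7 = 37
  -> s = B^a = 37

Answer: 37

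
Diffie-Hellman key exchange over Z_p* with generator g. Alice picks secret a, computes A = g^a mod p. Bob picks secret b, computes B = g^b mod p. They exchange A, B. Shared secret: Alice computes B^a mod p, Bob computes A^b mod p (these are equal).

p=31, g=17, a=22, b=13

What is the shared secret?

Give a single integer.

Answer: 14

Derivation:
A = 17^22 mod 31  (bits of 22 = 10110)
  bit 0 = 1: r = r^2 * 17 mod 31 = 1^2 * 17 = 1*17 = 17
  bit 1 = 0: r = r^2 mod 31 = 17^2 = 10
  bit 2 = 1: r = r^2 * 17 mod 31 = 10^2 * 17 = 7*17 = 26
  bit 3 = 1: r = r^2 * 17 mod 31 = 26^2 * 17 = 25*17 = 22
  bit 4 = 0: r = r^2 mod 31 = 22^2 = 19
  -> A = 19
B = 17^13 mod 31  (bits of 13 = 1101)
  bit 0 = 1: r = r^2 * 17 mod 31 = 1^2 * 17 = 1*17 = 17
  bit 1 = 1: r = r^2 * 17 mod 31 = 17^2 * 17 = 10*17 = 15
  bit 2 = 0: r = r^2 mod 31 = 15^2 = 8
  bit 3 = 1: r = r^2 * 17 mod 31 = 8^2 * 17 = 2*17 = 3
  -> B = 3
s = B^a = 3^22 mod 31  (bits of 22 = 10110)
  bit 0 = 1: r = r^2 * 3 mod 31 = 1^2 * 3 = 1*3 = 3
  bit 1 = 0: r = r^2 mod 31 = 3^2 = 9
  bit 2 = 1: r = r^2 * 3 mod 31 = 9^2 * 3 = 19*3 = 26
  bit 3 = 1: r = r^2 * 3 mod 31 = 26^2 * 3 = 25*3 = 13
  bit 4 = 0: r = r^2 mod 31 = 13^2 = 14
  -> s = B^a = 14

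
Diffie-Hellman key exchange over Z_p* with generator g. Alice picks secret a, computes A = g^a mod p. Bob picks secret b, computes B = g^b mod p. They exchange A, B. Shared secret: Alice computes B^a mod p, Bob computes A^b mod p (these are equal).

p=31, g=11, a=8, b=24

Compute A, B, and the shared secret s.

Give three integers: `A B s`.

Answer: 19 8 16

Derivation:
A = 11^8 mod 31  (bits of 8 = 1000)
  bit 0 = 1: r = r^2 * 11 mod 31 = 1^2 * 11 = 1*11 = 11
  bit 1 = 0: r = r^2 mod 31 = 11^2 = 28
  bit 2 = 0: r = r^2 mod 31 = 28^2 = 9
  bit 3 = 0: r = r^2 mod 31 = 9^2 = 19
  -> A = 19
B = 11^24 mod 31  (bits of 24 = 11000)
  bit 0 = 1: r = r^2 * 11 mod 31 = 1^2 * 11 = 1*11 = 11
  bit 1 = 1: r = r^2 * 11 mod 31 = 11^2 * 11 = 28*11 = 29
  bit 2 = 0: r = r^2 mod 31 = 29^2 = 4
  bit 3 = 0: r = r^2 mod 31 = 4^2 = 16
  bit 4 = 0: r = r^2 mod 31 = 16^2 = 8
  -> B = 8
s = B^a = 8^8 mod 31  (bits of 8 = 1000)
  bit 0 = 1: r = r^2 * 8 mod 31 = 1^2 * 8 = 1*8 = 8
  bit 1 = 0: r = r^2 mod 31 = 8^2 = 2
  bit 2 = 0: r = r^2 mod 31 = 2^2 = 4
  bit 3 = 0: r = r^2 mod 31 = 4^2 = 16
  -> s = B^a = 16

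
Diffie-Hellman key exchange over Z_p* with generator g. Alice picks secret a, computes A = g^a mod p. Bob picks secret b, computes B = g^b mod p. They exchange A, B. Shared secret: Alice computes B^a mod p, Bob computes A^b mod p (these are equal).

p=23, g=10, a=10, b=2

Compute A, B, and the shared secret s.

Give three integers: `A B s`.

A = 10^10 mod 23  (bits of 10 = 1010)
  bit 0 = 1: r = r^2 * 10 mod 23 = 1^2 * 10 = 1*10 = 10
  bit 1 = 0: r = r^2 mod 23 = 10^2 = 8
  bit 2 = 1: r = r^2 * 10 mod 23 = 8^2 * 10 = 18*10 = 19
  bit 3 = 0: r = r^2 mod 23 = 19^2 = 16
  -> A = 16
B = 10^2 mod 23  (bits of 2 = 10)
  bit 0 = 1: r = r^2 * 10 mod 23 = 1^2 * 10 = 1*10 = 10
  bit 1 = 0: r = r^2 mod 23 = 10^2 = 8
  -> B = 8
s = B^a = 8^10 mod 23  (bits of 10 = 1010)
  bit 0 = 1: r = r^2 * 8 mod 23 = 1^2 * 8 = 1*8 = 8
  bit 1 = 0: r = r^2 mod 23 = 8^2 = 18
  bit 2 = 1: r = r^2 * 8 mod 23 = 18^2 * 8 = 2*8 = 16
  bit 3 = 0: r = r^2 mod 23 = 16^2 = 3
  -> s = B^a = 3

Answer: 16 8 3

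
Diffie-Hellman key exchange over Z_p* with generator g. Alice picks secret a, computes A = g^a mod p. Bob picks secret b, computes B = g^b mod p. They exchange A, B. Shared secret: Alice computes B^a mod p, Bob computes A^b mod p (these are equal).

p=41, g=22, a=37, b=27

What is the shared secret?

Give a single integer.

Answer: 28

Derivation:
A = 22^37 mod 41  (bits of 37 = 100101)
  bit 0 = 1: r = r^2 * 22 mod 41 = 1^2 * 22 = 1*22 = 22
  bit 1 = 0: r = r^2 mod 41 = 22^2 = 33
  bit 2 = 0: r = r^2 mod 41 = 33^2 = 23
  bit 3 = 1: r = r^2 * 22 mod 41 = 23^2 * 22 = 37*22 = 35
  bit 4 = 0: r = r^2 mod 41 = 35^2 = 36
  bit 5 = 1: r = r^2 * 22 mod 41 = 36^2 * 22 = 25*22 = 17
  -> A = 17
B = 22^27 mod 41  (bits of 27 = 11011)
  bit 0 = 1: r = r^2 * 22 mod 41 = 1^2 * 22 = 1*22 = 22
  bit 1 = 1: r = r^2 * 22 mod 41 = 22^2 * 22 = 33*22 = 29
  bit 2 = 0: r = r^2 mod 41 = 29^2 = 21
  bit 3 = 1: r = r^2 * 22 mod 41 = 21^2 * 22 = 31*22 = 26
  bit 4 = 1: r = r^2 * 22 mod 41 = 26^2 * 22 = 20*22 = 30
  -> B = 30
s = B^a = 30^37 mod 41  (bits of 37 = 100101)
  bit 0 = 1: r = r^2 * 30 mod 41 = 1^2 * 30 = 1*30 = 30
  bit 1 = 0: r = r^2 mod 41 = 30^2 = 39
  bit 2 = 0: r = r^2 mod 41 = 39^2 = 4
  bit 3 = 1: r = r^2 * 30 mod 41 = 4^2 * 30 = 16*30 = 29
  bit 4 = 0: r = r^2 mod 41 = 29^2 = 21
  bit 5 = 1: r = r^2 * 30 mod 41 = 21^2 * 30 = 31*30 = 28
  -> s = B^a = 28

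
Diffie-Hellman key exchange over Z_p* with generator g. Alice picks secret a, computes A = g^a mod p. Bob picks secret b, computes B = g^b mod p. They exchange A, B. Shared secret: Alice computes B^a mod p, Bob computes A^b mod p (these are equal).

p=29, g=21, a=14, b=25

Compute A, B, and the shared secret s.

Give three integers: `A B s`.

Answer: 28 3 28

Derivation:
A = 21^14 mod 29  (bits of 14 = 1110)
  bit 0 = 1: r = r^2 * 21 mod 29 = 1^2 * 21 = 1*21 = 21
  bit 1 = 1: r = r^2 * 21 mod 29 = 21^2 * 21 = 6*21 = 10
  bit 2 = 1: r = r^2 * 21 mod 29 = 10^2 * 21 = 13*21 = 12
  bit 3 = 0: r = r^2 mod 29 = 12^2 = 28
  -> A = 28
B = 21^25 mod 29  (bits of 25 = 11001)
  bit 0 = 1: r = r^2 * 21 mod 29 = 1^2 * 21 = 1*21 = 21
  bit 1 = 1: r = r^2 * 21 mod 29 = 21^2 * 21 = 6*21 = 10
  bit 2 = 0: r = r^2 mod 29 = 10^2 = 13
  bit 3 = 0: r = r^2 mod 29 = 13^2 = 24
  bit 4 = 1: r = r^2 * 21 mod 29 = 24^2 * 21 = 25*21 = 3
  -> B = 3
s = B^a = 3^14 mod 29  (bits of 14 = 1110)
  bit 0 = 1: r = r^2 * 3 mod 29 = 1^2 * 3 = 1*3 = 3
  bit 1 = 1: r = r^2 * 3 mod 29 = 3^2 * 3 = 9*3 = 27
  bit 2 = 1: r = r^2 * 3 mod 29 = 27^2 * 3 = 4*3 = 12
  bit 3 = 0: r = r^2 mod 29 = 12^2 = 28
  -> s = B^a = 28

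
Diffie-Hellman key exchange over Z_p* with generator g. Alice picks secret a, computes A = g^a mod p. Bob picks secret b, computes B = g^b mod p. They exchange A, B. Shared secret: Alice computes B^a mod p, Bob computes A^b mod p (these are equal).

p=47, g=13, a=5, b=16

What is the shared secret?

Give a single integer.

Answer: 21

Derivation:
A = 13^5 mod 47  (bits of 5 = 101)
  bit 0 = 1: r = r^2 * 13 mod 47 = 1^2 * 13 = 1*13 = 13
  bit 1 = 0: r = r^2 mod 47 = 13^2 = 28
  bit 2 = 1: r = r^2 * 13 mod 47 = 28^2 * 13 = 32*13 = 40
  -> A = 40
B = 13^16 mod 47  (bits of 16 = 10000)
  bit 0 = 1: r = r^2 * 13 mod 47 = 1^2 * 13 = 1*13 = 13
  bit 1 = 0: r = r^2 mod 47 = 13^2 = 28
  bit 2 = 0: r = r^2 mod 47 = 28^2 = 32
  bit 3 = 0: r = r^2 mod 47 = 32^2 = 37
  bit 4 = 0: r = r^2 mod 47 = 37^2 = 6
  -> B = 6
s = B^a = 6^5 mod 47  (bits of 5 = 101)
  bit 0 = 1: r = r^2 * 6 mod 47 = 1^2 * 6 = 1*6 = 6
  bit 1 = 0: r = r^2 mod 47 = 6^2 = 36
  bit 2 = 1: r = r^2 * 6 mod 47 = 36^2 * 6 = 27*6 = 21
  -> s = B^a = 21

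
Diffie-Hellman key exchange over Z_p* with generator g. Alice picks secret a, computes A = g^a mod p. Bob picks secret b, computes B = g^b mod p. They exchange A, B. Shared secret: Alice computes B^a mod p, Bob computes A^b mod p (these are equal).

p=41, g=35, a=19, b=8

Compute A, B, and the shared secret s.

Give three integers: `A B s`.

A = 35^19 mod 41  (bits of 19 = 10011)
  bit 0 = 1: r = r^2 * 35 mod 41 = 1^2 * 35 = 1*35 = 35
  bit 1 = 0: r = r^2 mod 41 = 35^2 = 36
  bit 2 = 0: r = r^2 mod 41 = 36^2 = 25
  bit 3 = 1: r = r^2 * 35 mod 41 = 25^2 * 35 = 10*35 = 22
  bit 4 = 1: r = r^2 * 35 mod 41 = 22^2 * 35 = 33*35 = 7
  -> A = 7
B = 35^8 mod 41  (bits of 8 = 1000)
  bit 0 = 1: r = r^2 * 35 mod 41 = 1^2 * 35 = 1*35 = 35
  bit 1 = 0: r = r^2 mod 41 = 35^2 = 36
  bit 2 = 0: r = r^2 mod 41 = 36^2 = 25
  bit 3 = 0: r = r^2 mod 41 = 25^2 = 10
  -> B = 10
s = B^a = 10^19 mod 41  (bits of 19 = 10011)
  bit 0 = 1: r = r^2 * 10 mod 41 = 1^2 * 10 = 1*10 = 10
  bit 1 = 0: r = r^2 mod 41 = 10^2 = 18
  bit 2 = 0: r = r^2 mod 41 = 18^2 = 37
  bit 3 = 1: r = r^2 * 10 mod 41 = 37^2 * 10 = 16*10 = 37
  bit 4 = 1: r = r^2 * 10 mod 41 = 37^2 * 10 = 16*10 = 37
  -> s = B^a = 37

Answer: 7 10 37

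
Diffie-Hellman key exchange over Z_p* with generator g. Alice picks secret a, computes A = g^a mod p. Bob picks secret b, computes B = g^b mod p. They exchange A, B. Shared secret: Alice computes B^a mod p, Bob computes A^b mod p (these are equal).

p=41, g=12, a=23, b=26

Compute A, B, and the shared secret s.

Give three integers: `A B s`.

A = 12^23 mod 41  (bits of 23 = 10111)
  bit 0 = 1: r = r^2 * 12 mod 41 = 1^2 * 12 = 1*12 = 12
  bit 1 = 0: r = r^2 mod 41 = 12^2 = 21
  bit 2 = 1: r = r^2 * 12 mod 41 = 21^2 * 12 = 31*12 = 3
  bit 3 = 1: r = r^2 * 12 mod 41 = 3^2 * 12 = 9*12 = 26
  bit 4 = 1: r = r^2 * 12 mod 41 = 26^2 * 12 = 20*12 = 35
  -> A = 35
B = 12^26 mod 41  (bits of 26 = 11010)
  bit 0 = 1: r = r^2 * 12 mod 41 = 1^2 * 12 = 1*12 = 12
  bit 1 = 1: r = r^2 * 12 mod 41 = 12^2 * 12 = 21*12 = 6
  bit 2 = 0: r = r^2 mod 41 = 6^2 = 36
  bit 3 = 1: r = r^2 * 12 mod 41 = 36^2 * 12 = 25*12 = 13
  bit 4 = 0: r = r^2 mod 41 = 13^2 = 5
  -> B = 5
s = B^a = 5^23 mod 41  (bits of 23 = 10111)
  bit 0 = 1: r = r^2 * 5 mod 41 = 1^2 * 5 = 1*5 = 5
  bit 1 = 0: r = r^2 mod 41 = 5^2 = 25
  bit 2 = 1: r = r^2 * 5 mod 41 = 25^2 * 5 = 10*5 = 9
  bit 3 = 1: r = r^2 * 5 mod 41 = 9^2 * 5 = 40*5 = 36
  bit 4 = 1: r = r^2 * 5 mod 41 = 36^2 * 5 = 25*5 = 2
  -> s = B^a = 2

Answer: 35 5 2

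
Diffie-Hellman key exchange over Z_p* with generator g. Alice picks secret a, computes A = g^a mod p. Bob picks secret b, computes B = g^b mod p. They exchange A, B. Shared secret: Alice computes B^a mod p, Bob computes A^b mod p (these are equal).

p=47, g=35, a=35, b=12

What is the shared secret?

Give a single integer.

Answer: 27

Derivation:
A = 35^35 mod 47  (bits of 35 = 100011)
  bit 0 = 1: r = r^2 * 35 mod 47 = 1^2 * 35 = 1*35 = 35
  bit 1 = 0: r = r^2 mod 47 = 35^2 = 3
  bit 2 = 0: r = r^2 mod 47 = 3^2 = 9
  bit 3 = 0: r = r^2 mod 47 = 9^2 = 34
  bit 4 = 1: r = r^2 * 35 mod 47 = 34^2 * 35 = 28*35 = 40
  bit 5 = 1: r = r^2 * 35 mod 47 = 40^2 * 35 = 2*35 = 23
  -> A = 23
B = 35^12 mod 47  (bits of 12 = 1100)
  bit 0 = 1: r = r^2 * 35 mod 47 = 1^2 * 35 = 1*35 = 35
  bit 1 = 1: r = r^2 * 35 mod 47 = 35^2 * 35 = 3*35 = 11
  bit 2 = 0: r = r^2 mod 47 = 11^2 = 27
  bit 3 = 0: r = r^2 mod 47 = 27^2 = 24
  -> B = 24
s = B^a = 24^35 mod 47  (bits of 35 = 100011)
  bit 0 = 1: r = r^2 * 24 mod 47 = 1^2 * 24 = 1*24 = 24
  bit 1 = 0: r = r^2 mod 47 = 24^2 = 12
  bit 2 = 0: r = r^2 mod 47 = 12^2 = 3
  bit 3 = 0: r = r^2 mod 47 = 3^2 = 9
  bit 4 = 1: r = r^2 * 24 mod 47 = 9^2 * 24 = 34*24 = 17
  bit 5 = 1: r = r^2 * 24 mod 47 = 17^2 * 24 = 7*24 = 27
  -> s = B^a = 27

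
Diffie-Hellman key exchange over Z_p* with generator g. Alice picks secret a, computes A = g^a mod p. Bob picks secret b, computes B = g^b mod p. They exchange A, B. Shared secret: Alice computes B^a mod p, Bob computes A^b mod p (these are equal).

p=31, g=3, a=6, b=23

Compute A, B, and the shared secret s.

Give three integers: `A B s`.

A = 3^6 mod 31  (bits of 6 = 110)
  bit 0 = 1: r = r^2 * 3 mod 31 = 1^2 * 3 = 1*3 = 3
  bit 1 = 1: r = r^2 * 3 mod 31 = 3^2 * 3 = 9*3 = 27
  bit 2 = 0: r = r^2 mod 31 = 27^2 = 16
  -> A = 16
B = 3^23 mod 31  (bits of 23 = 10111)
  bit 0 = 1: r = r^2 * 3 mod 31 = 1^2 * 3 = 1*3 = 3
  bit 1 = 0: r = r^2 mod 31 = 3^2 = 9
  bit 2 = 1: r = r^2 * 3 mod 31 = 9^2 * 3 = 19*3 = 26
  bit 3 = 1: r = r^2 * 3 mod 31 = 26^2 * 3 = 25*3 = 13
  bit 4 = 1: r = r^2 * 3 mod 31 = 13^2 * 3 = 14*3 = 11
  -> B = 11
s = B^a = 11^6 mod 31  (bits of 6 = 110)
  bit 0 = 1: r = r^2 * 11 mod 31 = 1^2 * 11 = 1*11 = 11
  bit 1 = 1: r = r^2 * 11 mod 31 = 11^2 * 11 = 28*11 = 29
  bit 2 = 0: r = r^2 mod 31 = 29^2 = 4
  -> s = B^a = 4

Answer: 16 11 4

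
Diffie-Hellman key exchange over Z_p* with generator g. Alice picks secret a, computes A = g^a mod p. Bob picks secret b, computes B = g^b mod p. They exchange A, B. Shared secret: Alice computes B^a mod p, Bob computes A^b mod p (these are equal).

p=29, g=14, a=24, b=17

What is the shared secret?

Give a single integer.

Answer: 7

Derivation:
A = 14^24 mod 29  (bits of 24 = 11000)
  bit 0 = 1: r = r^2 * 14 mod 29 = 1^2 * 14 = 1*14 = 14
  bit 1 = 1: r = r^2 * 14 mod 29 = 14^2 * 14 = 22*14 = 18
  bit 2 = 0: r = r^2 mod 29 = 18^2 = 5
  bit 3 = 0: r = r^2 mod 29 = 5^2 = 25
  bit 4 = 0: r = r^2 mod 29 = 25^2 = 16
  -> A = 16
B = 14^17 mod 29  (bits of 17 = 10001)
  bit 0 = 1: r = r^2 * 14 mod 29 = 1^2 * 14 = 1*14 = 14
  bit 1 = 0: r = r^2 mod 29 = 14^2 = 22
  bit 2 = 0: r = r^2 mod 29 = 22^2 = 20
  bit 3 = 0: r = r^2 mod 29 = 20^2 = 23
  bit 4 = 1: r = r^2 * 14 mod 29 = 23^2 * 14 = 7*14 = 11
  -> B = 11
s = B^a = 11^24 mod 29  (bits of 24 = 11000)
  bit 0 = 1: r = r^2 * 11 mod 29 = 1^2 * 11 = 1*11 = 11
  bit 1 = 1: r = r^2 * 11 mod 29 = 11^2 * 11 = 5*11 = 26
  bit 2 = 0: r = r^2 mod 29 = 26^2 = 9
  bit 3 = 0: r = r^2 mod 29 = 9^2 = 23
  bit 4 = 0: r = r^2 mod 29 = 23^2 = 7
  -> s = B^a = 7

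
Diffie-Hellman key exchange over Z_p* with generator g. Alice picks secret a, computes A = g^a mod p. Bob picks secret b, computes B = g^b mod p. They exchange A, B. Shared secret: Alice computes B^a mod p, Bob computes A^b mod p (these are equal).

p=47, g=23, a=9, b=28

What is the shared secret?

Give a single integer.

A = 23^9 mod 47  (bits of 9 = 1001)
  bit 0 = 1: r = r^2 * 23 mod 47 = 1^2 * 23 = 1*23 = 23
  bit 1 = 0: r = r^2 mod 47 = 23^2 = 12
  bit 2 = 0: r = r^2 mod 47 = 12^2 = 3
  bit 3 = 1: r = r^2 * 23 mod 47 = 3^2 * 23 = 9*23 = 19
  -> A = 19
B = 23^28 mod 47  (bits of 28 = 11100)
  bit 0 = 1: r = r^2 * 23 mod 47 = 1^2 * 23 = 1*23 = 23
  bit 1 = 1: r = r^2 * 23 mod 47 = 23^2 * 23 = 12*23 = 41
  bit 2 = 1: r = r^2 * 23 mod 47 = 41^2 * 23 = 36*23 = 29
  bit 3 = 0: r = r^2 mod 47 = 29^2 = 42
  bit 4 = 0: r = r^2 mod 47 = 42^2 = 25
  -> B = 25
s = B^a = 25^9 mod 47  (bits of 9 = 1001)
  bit 0 = 1: r = r^2 * 25 mod 47 = 1^2 * 25 = 1*25 = 25
  bit 1 = 0: r = r^2 mod 47 = 25^2 = 14
  bit 2 = 0: r = r^2 mod 47 = 14^2 = 8
  bit 3 = 1: r = r^2 * 25 mod 47 = 8^2 * 25 = 17*25 = 2
  -> s = B^a = 2

Answer: 2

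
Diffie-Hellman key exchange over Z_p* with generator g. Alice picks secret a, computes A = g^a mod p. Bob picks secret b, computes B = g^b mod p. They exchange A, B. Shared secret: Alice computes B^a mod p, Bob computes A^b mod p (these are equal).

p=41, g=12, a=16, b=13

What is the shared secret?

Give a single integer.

A = 12^16 mod 41  (bits of 16 = 10000)
  bit 0 = 1: r = r^2 * 12 mod 41 = 1^2 * 12 = 1*12 = 12
  bit 1 = 0: r = r^2 mod 41 = 12^2 = 21
  bit 2 = 0: r = r^2 mod 41 = 21^2 = 31
  bit 3 = 0: r = r^2 mod 41 = 31^2 = 18
  bit 4 = 0: r = r^2 mod 41 = 18^2 = 37
  -> A = 37
B = 12^13 mod 41  (bits of 13 = 1101)
  bit 0 = 1: r = r^2 * 12 mod 41 = 1^2 * 12 = 1*12 = 12
  bit 1 = 1: r = r^2 * 12 mod 41 = 12^2 * 12 = 21*12 = 6
  bit 2 = 0: r = r^2 mod 41 = 6^2 = 36
  bit 3 = 1: r = r^2 * 12 mod 41 = 36^2 * 12 = 25*12 = 13
  -> B = 13
s = B^a = 13^16 mod 41  (bits of 16 = 10000)
  bit 0 = 1: r = r^2 * 13 mod 41 = 1^2 * 13 = 1*13 = 13
  bit 1 = 0: r = r^2 mod 41 = 13^2 = 5
  bit 2 = 0: r = r^2 mod 41 = 5^2 = 25
  bit 3 = 0: r = r^2 mod 41 = 25^2 = 10
  bit 4 = 0: r = r^2 mod 41 = 10^2 = 18
  -> s = B^a = 18

Answer: 18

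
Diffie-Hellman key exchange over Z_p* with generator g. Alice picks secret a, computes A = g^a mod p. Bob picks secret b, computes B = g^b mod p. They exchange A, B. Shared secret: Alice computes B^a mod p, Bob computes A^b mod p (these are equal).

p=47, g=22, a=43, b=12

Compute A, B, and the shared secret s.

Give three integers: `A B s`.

A = 22^43 mod 47  (bits of 43 = 101011)
  bit 0 = 1: r = r^2 * 22 mod 47 = 1^2 * 22 = 1*22 = 22
  bit 1 = 0: r = r^2 mod 47 = 22^2 = 14
  bit 2 = 1: r = r^2 * 22 mod 47 = 14^2 * 22 = 8*22 = 35
  bit 3 = 0: r = r^2 mod 47 = 35^2 = 3
  bit 4 = 1: r = r^2 * 22 mod 47 = 3^2 * 22 = 9*22 = 10
  bit 5 = 1: r = r^2 * 22 mod 47 = 10^2 * 22 = 6*22 = 38
  -> A = 38
B = 22^12 mod 47  (bits of 12 = 1100)
  bit 0 = 1: r = r^2 * 22 mod 47 = 1^2 * 22 = 1*22 = 22
  bit 1 = 1: r = r^2 * 22 mod 47 = 22^2 * 22 = 14*22 = 26
  bit 2 = 0: r = r^2 mod 47 = 26^2 = 18
  bit 3 = 0: r = r^2 mod 47 = 18^2 = 42
  -> B = 42
s = B^a = 42^43 mod 47  (bits of 43 = 101011)
  bit 0 = 1: r = r^2 * 42 mod 47 = 1^2 * 42 = 1*42 = 42
  bit 1 = 0: r = r^2 mod 47 = 42^2 = 25
  bit 2 = 1: r = r^2 * 42 mod 47 = 25^2 * 42 = 14*42 = 24
  bit 3 = 0: r = r^2 mod 47 = 24^2 = 12
  bit 4 = 1: r = r^2 * 42 mod 47 = 12^2 * 42 = 3*42 = 32
  bit 5 = 1: r = r^2 * 42 mod 47 = 32^2 * 42 = 37*42 = 3
  -> s = B^a = 3

Answer: 38 42 3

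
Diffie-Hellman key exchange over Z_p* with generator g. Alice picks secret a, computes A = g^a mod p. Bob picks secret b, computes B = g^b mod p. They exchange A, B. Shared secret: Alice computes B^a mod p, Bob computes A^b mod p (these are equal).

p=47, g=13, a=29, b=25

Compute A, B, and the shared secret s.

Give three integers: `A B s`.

Answer: 44 19 38

Derivation:
A = 13^29 mod 47  (bits of 29 = 11101)
  bit 0 = 1: r = r^2 * 13 mod 47 = 1^2 * 13 = 1*13 = 13
  bit 1 = 1: r = r^2 * 13 mod 47 = 13^2 * 13 = 28*13 = 35
  bit 2 = 1: r = r^2 * 13 mod 47 = 35^2 * 13 = 3*13 = 39
  bit 3 = 0: r = r^2 mod 47 = 39^2 = 17
  bit 4 = 1: r = r^2 * 13 mod 47 = 17^2 * 13 = 7*13 = 44
  -> A = 44
B = 13^25 mod 47  (bits of 25 = 11001)
  bit 0 = 1: r = r^2 * 13 mod 47 = 1^2 * 13 = 1*13 = 13
  bit 1 = 1: r = r^2 * 13 mod 47 = 13^2 * 13 = 28*13 = 35
  bit 2 = 0: r = r^2 mod 47 = 35^2 = 3
  bit 3 = 0: r = r^2 mod 47 = 3^2 = 9
  bit 4 = 1: r = r^2 * 13 mod 47 = 9^2 * 13 = 34*13 = 19
  -> B = 19
s = B^a = 19^29 mod 47  (bits of 29 = 11101)
  bit 0 = 1: r = r^2 * 19 mod 47 = 1^2 * 19 = 1*19 = 19
  bit 1 = 1: r = r^2 * 19 mod 47 = 19^2 * 19 = 32*19 = 44
  bit 2 = 1: r = r^2 * 19 mod 47 = 44^2 * 19 = 9*19 = 30
  bit 3 = 0: r = r^2 mod 47 = 30^2 = 7
  bit 4 = 1: r = r^2 * 19 mod 47 = 7^2 * 19 = 2*19 = 38
  -> s = B^a = 38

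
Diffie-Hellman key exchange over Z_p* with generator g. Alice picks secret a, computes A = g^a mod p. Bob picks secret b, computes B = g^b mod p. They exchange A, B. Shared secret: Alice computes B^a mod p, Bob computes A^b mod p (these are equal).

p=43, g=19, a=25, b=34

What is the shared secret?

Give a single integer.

A = 19^25 mod 43  (bits of 25 = 11001)
  bit 0 = 1: r = r^2 * 19 mod 43 = 1^2 * 19 = 1*19 = 19
  bit 1 = 1: r = r^2 * 19 mod 43 = 19^2 * 19 = 17*19 = 22
  bit 2 = 0: r = r^2 mod 43 = 22^2 = 11
  bit 3 = 0: r = r^2 mod 43 = 11^2 = 35
  bit 4 = 1: r = r^2 * 19 mod 43 = 35^2 * 19 = 21*19 = 12
  -> A = 12
B = 19^34 mod 43  (bits of 34 = 100010)
  bit 0 = 1: r = r^2 * 19 mod 43 = 1^2 * 19 = 1*19 = 19
  bit 1 = 0: r = r^2 mod 43 = 19^2 = 17
  bit 2 = 0: r = r^2 mod 43 = 17^2 = 31
  bit 3 = 0: r = r^2 mod 43 = 31^2 = 15
  bit 4 = 1: r = r^2 * 19 mod 43 = 15^2 * 19 = 10*19 = 18
  bit 5 = 0: r = r^2 mod 43 = 18^2 = 23
  -> B = 23
s = B^a = 23^25 mod 43  (bits of 25 = 11001)
  bit 0 = 1: r = r^2 * 23 mod 43 = 1^2 * 23 = 1*23 = 23
  bit 1 = 1: r = r^2 * 23 mod 43 = 23^2 * 23 = 13*23 = 41
  bit 2 = 0: r = r^2 mod 43 = 41^2 = 4
  bit 3 = 0: r = r^2 mod 43 = 4^2 = 16
  bit 4 = 1: r = r^2 * 23 mod 43 = 16^2 * 23 = 41*23 = 40
  -> s = B^a = 40

Answer: 40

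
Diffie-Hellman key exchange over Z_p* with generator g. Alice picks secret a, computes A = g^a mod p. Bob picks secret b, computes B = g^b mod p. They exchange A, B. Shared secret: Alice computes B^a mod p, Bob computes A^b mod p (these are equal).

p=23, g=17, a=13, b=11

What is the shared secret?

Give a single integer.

Answer: 22

Derivation:
A = 17^13 mod 23  (bits of 13 = 1101)
  bit 0 = 1: r = r^2 * 17 mod 23 = 1^2 * 17 = 1*17 = 17
  bit 1 = 1: r = r^2 * 17 mod 23 = 17^2 * 17 = 13*17 = 14
  bit 2 = 0: r = r^2 mod 23 = 14^2 = 12
  bit 3 = 1: r = r^2 * 17 mod 23 = 12^2 * 17 = 6*17 = 10
  -> A = 10
B = 17^11 mod 23  (bits of 11 = 1011)
  bit 0 = 1: r = r^2 * 17 mod 23 = 1^2 * 17 = 1*17 = 17
  bit 1 = 0: r = r^2 mod 23 = 17^2 = 13
  bit 2 = 1: r = r^2 * 17 mod 23 = 13^2 * 17 = 8*17 = 21
  bit 3 = 1: r = r^2 * 17 mod 23 = 21^2 * 17 = 4*17 = 22
  -> B = 22
s = B^a = 22^13 mod 23  (bits of 13 = 1101)
  bit 0 = 1: r = r^2 * 22 mod 23 = 1^2 * 22 = 1*22 = 22
  bit 1 = 1: r = r^2 * 22 mod 23 = 22^2 * 22 = 1*22 = 22
  bit 2 = 0: r = r^2 mod 23 = 22^2 = 1
  bit 3 = 1: r = r^2 * 22 mod 23 = 1^2 * 22 = 1*22 = 22
  -> s = B^a = 22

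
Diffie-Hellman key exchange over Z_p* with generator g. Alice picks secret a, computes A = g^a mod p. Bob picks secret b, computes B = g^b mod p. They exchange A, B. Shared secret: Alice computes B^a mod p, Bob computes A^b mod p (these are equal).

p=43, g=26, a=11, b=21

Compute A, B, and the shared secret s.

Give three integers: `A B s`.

A = 26^11 mod 43  (bits of 11 = 1011)
  bit 0 = 1: r = r^2 * 26 mod 43 = 1^2 * 26 = 1*26 = 26
  bit 1 = 0: r = r^2 mod 43 = 26^2 = 31
  bit 2 = 1: r = r^2 * 26 mod 43 = 31^2 * 26 = 15*26 = 3
  bit 3 = 1: r = r^2 * 26 mod 43 = 3^2 * 26 = 9*26 = 19
  -> A = 19
B = 26^21 mod 43  (bits of 21 = 10101)
  bit 0 = 1: r = r^2 * 26 mod 43 = 1^2 * 26 = 1*26 = 26
  bit 1 = 0: r = r^2 mod 43 = 26^2 = 31
  bit 2 = 1: r = r^2 * 26 mod 43 = 31^2 * 26 = 15*26 = 3
  bit 3 = 0: r = r^2 mod 43 = 3^2 = 9
  bit 4 = 1: r = r^2 * 26 mod 43 = 9^2 * 26 = 38*26 = 42
  -> B = 42
s = B^a = 42^11 mod 43  (bits of 11 = 1011)
  bit 0 = 1: r = r^2 * 42 mod 43 = 1^2 * 42 = 1*42 = 42
  bit 1 = 0: r = r^2 mod 43 = 42^2 = 1
  bit 2 = 1: r = r^2 * 42 mod 43 = 1^2 * 42 = 1*42 = 42
  bit 3 = 1: r = r^2 * 42 mod 43 = 42^2 * 42 = 1*42 = 42
  -> s = B^a = 42

Answer: 19 42 42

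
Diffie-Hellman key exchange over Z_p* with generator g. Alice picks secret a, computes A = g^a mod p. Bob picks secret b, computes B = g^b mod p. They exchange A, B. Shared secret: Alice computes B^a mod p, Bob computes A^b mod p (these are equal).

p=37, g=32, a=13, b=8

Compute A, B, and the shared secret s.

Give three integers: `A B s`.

A = 32^13 mod 37  (bits of 13 = 1101)
  bit 0 = 1: r = r^2 * 32 mod 37 = 1^2 * 32 = 1*32 = 32
  bit 1 = 1: r = r^2 * 32 mod 37 = 32^2 * 32 = 25*32 = 23
  bit 2 = 0: r = r^2 mod 37 = 23^2 = 11
  bit 3 = 1: r = r^2 * 32 mod 37 = 11^2 * 32 = 10*32 = 24
  -> A = 24
B = 32^8 mod 37  (bits of 8 = 1000)
  bit 0 = 1: r = r^2 * 32 mod 37 = 1^2 * 32 = 1*32 = 32
  bit 1 = 0: r = r^2 mod 37 = 32^2 = 25
  bit 2 = 0: r = r^2 mod 37 = 25^2 = 33
  bit 3 = 0: r = r^2 mod 37 = 33^2 = 16
  -> B = 16
s = B^a = 16^13 mod 37  (bits of 13 = 1101)
  bit 0 = 1: r = r^2 * 16 mod 37 = 1^2 * 16 = 1*16 = 16
  bit 1 = 1: r = r^2 * 16 mod 37 = 16^2 * 16 = 34*16 = 26
  bit 2 = 0: r = r^2 mod 37 = 26^2 = 10
  bit 3 = 1: r = r^2 * 16 mod 37 = 10^2 * 16 = 26*16 = 9
  -> s = B^a = 9

Answer: 24 16 9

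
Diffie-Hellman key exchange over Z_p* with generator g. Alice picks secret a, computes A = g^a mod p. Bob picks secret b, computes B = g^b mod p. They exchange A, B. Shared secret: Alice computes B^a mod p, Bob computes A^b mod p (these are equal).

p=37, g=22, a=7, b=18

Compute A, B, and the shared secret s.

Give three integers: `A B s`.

A = 22^7 mod 37  (bits of 7 = 111)
  bit 0 = 1: r = r^2 * 22 mod 37 = 1^2 * 22 = 1*22 = 22
  bit 1 = 1: r = r^2 * 22 mod 37 = 22^2 * 22 = 3*22 = 29
  bit 2 = 1: r = r^2 * 22 mod 37 = 29^2 * 22 = 27*22 = 2
  -> A = 2
B = 22^18 mod 37  (bits of 18 = 10010)
  bit 0 = 1: r = r^2 * 22 mod 37 = 1^2 * 22 = 1*22 = 22
  bit 1 = 0: r = r^2 mod 37 = 22^2 = 3
  bit 2 = 0: r = r^2 mod 37 = 3^2 = 9
  bit 3 = 1: r = r^2 * 22 mod 37 = 9^2 * 22 = 7*22 = 6
  bit 4 = 0: r = r^2 mod 37 = 6^2 = 36
  -> B = 36
s = B^a = 36^7 mod 37  (bits of 7 = 111)
  bit 0 = 1: r = r^2 * 36 mod 37 = 1^2 * 36 = 1*36 = 36
  bit 1 = 1: r = r^2 * 36 mod 37 = 36^2 * 36 = 1*36 = 36
  bit 2 = 1: r = r^2 * 36 mod 37 = 36^2 * 36 = 1*36 = 36
  -> s = B^a = 36

Answer: 2 36 36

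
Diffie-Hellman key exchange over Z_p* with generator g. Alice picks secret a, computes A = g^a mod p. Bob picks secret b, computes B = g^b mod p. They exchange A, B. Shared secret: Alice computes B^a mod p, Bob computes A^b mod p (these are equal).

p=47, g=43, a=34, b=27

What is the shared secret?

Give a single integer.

Answer: 3

Derivation:
A = 43^34 mod 47  (bits of 34 = 100010)
  bit 0 = 1: r = r^2 * 43 mod 47 = 1^2 * 43 = 1*43 = 43
  bit 1 = 0: r = r^2 mod 47 = 43^2 = 16
  bit 2 = 0: r = r^2 mod 47 = 16^2 = 21
  bit 3 = 0: r = r^2 mod 47 = 21^2 = 18
  bit 4 = 1: r = r^2 * 43 mod 47 = 18^2 * 43 = 42*43 = 20
  bit 5 = 0: r = r^2 mod 47 = 20^2 = 24
  -> A = 24
B = 43^27 mod 47  (bits of 27 = 11011)
  bit 0 = 1: r = r^2 * 43 mod 47 = 1^2 * 43 = 1*43 = 43
  bit 1 = 1: r = r^2 * 43 mod 47 = 43^2 * 43 = 16*43 = 30
  bit 2 = 0: r = r^2 mod 47 = 30^2 = 7
  bit 3 = 1: r = r^2 * 43 mod 47 = 7^2 * 43 = 2*43 = 39
  bit 4 = 1: r = r^2 * 43 mod 47 = 39^2 * 43 = 17*43 = 26
  -> B = 26
s = B^a = 26^34 mod 47  (bits of 34 = 100010)
  bit 0 = 1: r = r^2 * 26 mod 47 = 1^2 * 26 = 1*26 = 26
  bit 1 = 0: r = r^2 mod 47 = 26^2 = 18
  bit 2 = 0: r = r^2 mod 47 = 18^2 = 42
  bit 3 = 0: r = r^2 mod 47 = 42^2 = 25
  bit 4 = 1: r = r^2 * 26 mod 47 = 25^2 * 26 = 14*26 = 35
  bit 5 = 0: r = r^2 mod 47 = 35^2 = 3
  -> s = B^a = 3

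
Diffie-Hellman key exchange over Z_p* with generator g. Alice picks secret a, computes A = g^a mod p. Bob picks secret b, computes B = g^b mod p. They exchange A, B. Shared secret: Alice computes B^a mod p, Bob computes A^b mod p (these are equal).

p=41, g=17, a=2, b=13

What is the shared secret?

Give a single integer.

Answer: 33

Derivation:
A = 17^2 mod 41  (bits of 2 = 10)
  bit 0 = 1: r = r^2 * 17 mod 41 = 1^2 * 17 = 1*17 = 17
  bit 1 = 0: r = r^2 mod 41 = 17^2 = 2
  -> A = 2
B = 17^13 mod 41  (bits of 13 = 1101)
  bit 0 = 1: r = r^2 * 17 mod 41 = 1^2 * 17 = 1*17 = 17
  bit 1 = 1: r = r^2 * 17 mod 41 = 17^2 * 17 = 2*17 = 34
  bit 2 = 0: r = r^2 mod 41 = 34^2 = 8
  bit 3 = 1: r = r^2 * 17 mod 41 = 8^2 * 17 = 23*17 = 22
  -> B = 22
s = B^a = 22^2 mod 41  (bits of 2 = 10)
  bit 0 = 1: r = r^2 * 22 mod 41 = 1^2 * 22 = 1*22 = 22
  bit 1 = 0: r = r^2 mod 41 = 22^2 = 33
  -> s = B^a = 33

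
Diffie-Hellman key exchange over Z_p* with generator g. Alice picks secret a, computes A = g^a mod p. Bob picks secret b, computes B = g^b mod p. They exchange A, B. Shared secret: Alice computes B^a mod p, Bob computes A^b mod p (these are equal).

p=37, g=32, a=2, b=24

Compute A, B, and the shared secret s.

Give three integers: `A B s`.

Answer: 25 26 10

Derivation:
A = 32^2 mod 37  (bits of 2 = 10)
  bit 0 = 1: r = r^2 * 32 mod 37 = 1^2 * 32 = 1*32 = 32
  bit 1 = 0: r = r^2 mod 37 = 32^2 = 25
  -> A = 25
B = 32^24 mod 37  (bits of 24 = 11000)
  bit 0 = 1: r = r^2 * 32 mod 37 = 1^2 * 32 = 1*32 = 32
  bit 1 = 1: r = r^2 * 32 mod 37 = 32^2 * 32 = 25*32 = 23
  bit 2 = 0: r = r^2 mod 37 = 23^2 = 11
  bit 3 = 0: r = r^2 mod 37 = 11^2 = 10
  bit 4 = 0: r = r^2 mod 37 = 10^2 = 26
  -> B = 26
s = B^a = 26^2 mod 37  (bits of 2 = 10)
  bit 0 = 1: r = r^2 * 26 mod 37 = 1^2 * 26 = 1*26 = 26
  bit 1 = 0: r = r^2 mod 37 = 26^2 = 10
  -> s = B^a = 10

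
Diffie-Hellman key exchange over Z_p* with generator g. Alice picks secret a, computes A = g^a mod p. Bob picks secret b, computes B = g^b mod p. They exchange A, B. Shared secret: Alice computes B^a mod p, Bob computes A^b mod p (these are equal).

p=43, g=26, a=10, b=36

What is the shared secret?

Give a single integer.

A = 26^10 mod 43  (bits of 10 = 1010)
  bit 0 = 1: r = r^2 * 26 mod 43 = 1^2 * 26 = 1*26 = 26
  bit 1 = 0: r = r^2 mod 43 = 26^2 = 31
  bit 2 = 1: r = r^2 * 26 mod 43 = 31^2 * 26 = 15*26 = 3
  bit 3 = 0: r = r^2 mod 43 = 3^2 = 9
  -> A = 9
B = 26^36 mod 43  (bits of 36 = 100100)
  bit 0 = 1: r = r^2 * 26 mod 43 = 1^2 * 26 = 1*26 = 26
  bit 1 = 0: r = r^2 mod 43 = 26^2 = 31
  bit 2 = 0: r = r^2 mod 43 = 31^2 = 15
  bit 3 = 1: r = r^2 * 26 mod 43 = 15^2 * 26 = 10*26 = 2
  bit 4 = 0: r = r^2 mod 43 = 2^2 = 4
  bit 5 = 0: r = r^2 mod 43 = 4^2 = 16
  -> B = 16
s = B^a = 16^10 mod 43  (bits of 10 = 1010)
  bit 0 = 1: r = r^2 * 16 mod 43 = 1^2 * 16 = 1*16 = 16
  bit 1 = 0: r = r^2 mod 43 = 16^2 = 41
  bit 2 = 1: r = r^2 * 16 mod 43 = 41^2 * 16 = 4*16 = 21
  bit 3 = 0: r = r^2 mod 43 = 21^2 = 11
  -> s = B^a = 11

Answer: 11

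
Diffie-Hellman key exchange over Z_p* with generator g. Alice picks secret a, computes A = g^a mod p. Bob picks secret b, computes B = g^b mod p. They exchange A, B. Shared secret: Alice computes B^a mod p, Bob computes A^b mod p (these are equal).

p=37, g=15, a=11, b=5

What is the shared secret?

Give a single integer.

A = 15^11 mod 37  (bits of 11 = 1011)
  bit 0 = 1: r = r^2 * 15 mod 37 = 1^2 * 15 = 1*15 = 15
  bit 1 = 0: r = r^2 mod 37 = 15^2 = 3
  bit 2 = 1: r = r^2 * 15 mod 37 = 3^2 * 15 = 9*15 = 24
  bit 3 = 1: r = r^2 * 15 mod 37 = 24^2 * 15 = 21*15 = 19
  -> A = 19
B = 15^5 mod 37  (bits of 5 = 101)
  bit 0 = 1: r = r^2 * 15 mod 37 = 1^2 * 15 = 1*15 = 15
  bit 1 = 0: r = r^2 mod 37 = 15^2 = 3
  bit 2 = 1: r = r^2 * 15 mod 37 = 3^2 * 15 = 9*15 = 24
  -> B = 24
s = B^a = 24^11 mod 37  (bits of 11 = 1011)
  bit 0 = 1: r = r^2 * 24 mod 37 = 1^2 * 24 = 1*24 = 24
  bit 1 = 0: r = r^2 mod 37 = 24^2 = 21
  bit 2 = 1: r = r^2 * 24 mod 37 = 21^2 * 24 = 34*24 = 2
  bit 3 = 1: r = r^2 * 24 mod 37 = 2^2 * 24 = 4*24 = 22
  -> s = B^a = 22

Answer: 22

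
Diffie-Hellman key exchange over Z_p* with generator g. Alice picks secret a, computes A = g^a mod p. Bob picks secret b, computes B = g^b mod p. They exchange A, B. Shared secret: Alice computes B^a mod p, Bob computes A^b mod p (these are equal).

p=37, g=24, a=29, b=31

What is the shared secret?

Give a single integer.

A = 24^29 mod 37  (bits of 29 = 11101)
  bit 0 = 1: r = r^2 * 24 mod 37 = 1^2 * 24 = 1*24 = 24
  bit 1 = 1: r = r^2 * 24 mod 37 = 24^2 * 24 = 21*24 = 23
  bit 2 = 1: r = r^2 * 24 mod 37 = 23^2 * 24 = 11*24 = 5
  bit 3 = 0: r = r^2 mod 37 = 5^2 = 25
  bit 4 = 1: r = r^2 * 24 mod 37 = 25^2 * 24 = 33*24 = 15
  -> A = 15
B = 24^31 mod 37  (bits of 31 = 11111)
  bit 0 = 1: r = r^2 * 24 mod 37 = 1^2 * 24 = 1*24 = 24
  bit 1 = 1: r = r^2 * 24 mod 37 = 24^2 * 24 = 21*24 = 23
  bit 2 = 1: r = r^2 * 24 mod 37 = 23^2 * 24 = 11*24 = 5
  bit 3 = 1: r = r^2 * 24 mod 37 = 5^2 * 24 = 25*24 = 8
  bit 4 = 1: r = r^2 * 24 mod 37 = 8^2 * 24 = 27*24 = 19
  -> B = 19
s = B^a = 19^29 mod 37  (bits of 29 = 11101)
  bit 0 = 1: r = r^2 * 19 mod 37 = 1^2 * 19 = 1*19 = 19
  bit 1 = 1: r = r^2 * 19 mod 37 = 19^2 * 19 = 28*19 = 14
  bit 2 = 1: r = r^2 * 19 mod 37 = 14^2 * 19 = 11*19 = 24
  bit 3 = 0: r = r^2 mod 37 = 24^2 = 21
  bit 4 = 1: r = r^2 * 19 mod 37 = 21^2 * 19 = 34*19 = 17
  -> s = B^a = 17

Answer: 17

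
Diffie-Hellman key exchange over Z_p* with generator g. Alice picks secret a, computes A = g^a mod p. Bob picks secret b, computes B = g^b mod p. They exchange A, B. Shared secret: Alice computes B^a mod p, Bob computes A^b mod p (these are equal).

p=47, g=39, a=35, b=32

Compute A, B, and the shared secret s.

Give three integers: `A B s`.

Answer: 33 16 4

Derivation:
A = 39^35 mod 47  (bits of 35 = 100011)
  bit 0 = 1: r = r^2 * 39 mod 47 = 1^2 * 39 = 1*39 = 39
  bit 1 = 0: r = r^2 mod 47 = 39^2 = 17
  bit 2 = 0: r = r^2 mod 47 = 17^2 = 7
  bit 3 = 0: r = r^2 mod 47 = 7^2 = 2
  bit 4 = 1: r = r^2 * 39 mod 47 = 2^2 * 39 = 4*39 = 15
  bit 5 = 1: r = r^2 * 39 mod 47 = 15^2 * 39 = 37*39 = 33
  -> A = 33
B = 39^32 mod 47  (bits of 32 = 100000)
  bit 0 = 1: r = r^2 * 39 mod 47 = 1^2 * 39 = 1*39 = 39
  bit 1 = 0: r = r^2 mod 47 = 39^2 = 17
  bit 2 = 0: r = r^2 mod 47 = 17^2 = 7
  bit 3 = 0: r = r^2 mod 47 = 7^2 = 2
  bit 4 = 0: r = r^2 mod 47 = 2^2 = 4
  bit 5 = 0: r = r^2 mod 47 = 4^2 = 16
  -> B = 16
s = B^a = 16^35 mod 47  (bits of 35 = 100011)
  bit 0 = 1: r = r^2 * 16 mod 47 = 1^2 * 16 = 1*16 = 16
  bit 1 = 0: r = r^2 mod 47 = 16^2 = 21
  bit 2 = 0: r = r^2 mod 47 = 21^2 = 18
  bit 3 = 0: r = r^2 mod 47 = 18^2 = 42
  bit 4 = 1: r = r^2 * 16 mod 47 = 42^2 * 16 = 25*16 = 24
  bit 5 = 1: r = r^2 * 16 mod 47 = 24^2 * 16 = 12*16 = 4
  -> s = B^a = 4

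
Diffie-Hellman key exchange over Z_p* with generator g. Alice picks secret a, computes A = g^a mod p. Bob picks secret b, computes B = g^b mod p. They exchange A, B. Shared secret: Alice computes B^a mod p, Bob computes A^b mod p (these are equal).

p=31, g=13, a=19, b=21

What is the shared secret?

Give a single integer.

A = 13^19 mod 31  (bits of 19 = 10011)
  bit 0 = 1: r = r^2 * 13 mod 31 = 1^2 * 13 = 1*13 = 13
  bit 1 = 0: r = r^2 mod 31 = 13^2 = 14
  bit 2 = 0: r = r^2 mod 31 = 14^2 = 10
  bit 3 = 1: r = r^2 * 13 mod 31 = 10^2 * 13 = 7*13 = 29
  bit 4 = 1: r = r^2 * 13 mod 31 = 29^2 * 13 = 4*13 = 21
  -> A = 21
B = 13^21 mod 31  (bits of 21 = 10101)
  bit 0 = 1: r = r^2 * 13 mod 31 = 1^2 * 13 = 1*13 = 13
  bit 1 = 0: r = r^2 mod 31 = 13^2 = 14
  bit 2 = 1: r = r^2 * 13 mod 31 = 14^2 * 13 = 10*13 = 6
  bit 3 = 0: r = r^2 mod 31 = 6^2 = 5
  bit 4 = 1: r = r^2 * 13 mod 31 = 5^2 * 13 = 25*13 = 15
  -> B = 15
s = B^a = 15^19 mod 31  (bits of 19 = 10011)
  bit 0 = 1: r = r^2 * 15 mod 31 = 1^2 * 15 = 1*15 = 15
  bit 1 = 0: r = r^2 mod 31 = 15^2 = 8
  bit 2 = 0: r = r^2 mod 31 = 8^2 = 2
  bit 3 = 1: r = r^2 * 15 mod 31 = 2^2 * 15 = 4*15 = 29
  bit 4 = 1: r = r^2 * 15 mod 31 = 29^2 * 15 = 4*15 = 29
  -> s = B^a = 29

Answer: 29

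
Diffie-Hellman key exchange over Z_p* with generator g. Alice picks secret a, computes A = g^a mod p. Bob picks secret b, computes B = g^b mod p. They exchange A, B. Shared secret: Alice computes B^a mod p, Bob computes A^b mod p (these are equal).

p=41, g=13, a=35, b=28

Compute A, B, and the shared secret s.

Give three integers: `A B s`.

A = 13^35 mod 41  (bits of 35 = 100011)
  bit 0 = 1: r = r^2 * 13 mod 41 = 1^2 * 13 = 1*13 = 13
  bit 1 = 0: r = r^2 mod 41 = 13^2 = 5
  bit 2 = 0: r = r^2 mod 41 = 5^2 = 25
  bit 3 = 0: r = r^2 mod 41 = 25^2 = 10
  bit 4 = 1: r = r^2 * 13 mod 41 = 10^2 * 13 = 18*13 = 29
  bit 5 = 1: r = r^2 * 13 mod 41 = 29^2 * 13 = 21*13 = 27
  -> A = 27
B = 13^28 mod 41  (bits of 28 = 11100)
  bit 0 = 1: r = r^2 * 13 mod 41 = 1^2 * 13 = 1*13 = 13
  bit 1 = 1: r = r^2 * 13 mod 41 = 13^2 * 13 = 5*13 = 24
  bit 2 = 1: r = r^2 * 13 mod 41 = 24^2 * 13 = 2*13 = 26
  bit 3 = 0: r = r^2 mod 41 = 26^2 = 20
  bit 4 = 0: r = r^2 mod 41 = 20^2 = 31
  -> B = 31
s = B^a = 31^35 mod 41  (bits of 35 = 100011)
  bit 0 = 1: r = r^2 * 31 mod 41 = 1^2 * 31 = 1*31 = 31
  bit 1 = 0: r = r^2 mod 41 = 31^2 = 18
  bit 2 = 0: r = r^2 mod 41 = 18^2 = 37
  bit 3 = 0: r = r^2 mod 41 = 37^2 = 16
  bit 4 = 1: r = r^2 * 31 mod 41 = 16^2 * 31 = 10*31 = 23
  bit 5 = 1: r = r^2 * 31 mod 41 = 23^2 * 31 = 37*31 = 40
  -> s = B^a = 40

Answer: 27 31 40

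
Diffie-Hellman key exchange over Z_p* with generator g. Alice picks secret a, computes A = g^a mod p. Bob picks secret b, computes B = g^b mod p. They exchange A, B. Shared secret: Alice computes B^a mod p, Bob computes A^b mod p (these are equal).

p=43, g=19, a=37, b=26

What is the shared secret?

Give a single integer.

Answer: 25

Derivation:
A = 19^37 mod 43  (bits of 37 = 100101)
  bit 0 = 1: r = r^2 * 19 mod 43 = 1^2 * 19 = 1*19 = 19
  bit 1 = 0: r = r^2 mod 43 = 19^2 = 17
  bit 2 = 0: r = r^2 mod 43 = 17^2 = 31
  bit 3 = 1: r = r^2 * 19 mod 43 = 31^2 * 19 = 15*19 = 27
  bit 4 = 0: r = r^2 mod 43 = 27^2 = 41
  bit 5 = 1: r = r^2 * 19 mod 43 = 41^2 * 19 = 4*19 = 33
  -> A = 33
B = 19^26 mod 43  (bits of 26 = 11010)
  bit 0 = 1: r = r^2 * 19 mod 43 = 1^2 * 19 = 1*19 = 19
  bit 1 = 1: r = r^2 * 19 mod 43 = 19^2 * 19 = 17*19 = 22
  bit 2 = 0: r = r^2 mod 43 = 22^2 = 11
  bit 3 = 1: r = r^2 * 19 mod 43 = 11^2 * 19 = 35*19 = 20
  bit 4 = 0: r = r^2 mod 43 = 20^2 = 13
  -> B = 13
s = B^a = 13^37 mod 43  (bits of 37 = 100101)
  bit 0 = 1: r = r^2 * 13 mod 43 = 1^2 * 13 = 1*13 = 13
  bit 1 = 0: r = r^2 mod 43 = 13^2 = 40
  bit 2 = 0: r = r^2 mod 43 = 40^2 = 9
  bit 3 = 1: r = r^2 * 13 mod 43 = 9^2 * 13 = 38*13 = 21
  bit 4 = 0: r = r^2 mod 43 = 21^2 = 11
  bit 5 = 1: r = r^2 * 13 mod 43 = 11^2 * 13 = 35*13 = 25
  -> s = B^a = 25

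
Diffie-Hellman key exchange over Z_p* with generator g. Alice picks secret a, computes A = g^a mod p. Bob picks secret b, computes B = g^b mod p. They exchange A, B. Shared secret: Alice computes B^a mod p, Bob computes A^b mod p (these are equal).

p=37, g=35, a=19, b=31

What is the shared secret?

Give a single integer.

A = 35^19 mod 37  (bits of 19 = 10011)
  bit 0 = 1: r = r^2 * 35 mod 37 = 1^2 * 35 = 1*35 = 35
  bit 1 = 0: r = r^2 mod 37 = 35^2 = 4
  bit 2 = 0: r = r^2 mod 37 = 4^2 = 16
  bit 3 = 1: r = r^2 * 35 mod 37 = 16^2 * 35 = 34*35 = 6
  bit 4 = 1: r = r^2 * 35 mod 37 = 6^2 * 35 = 36*35 = 2
  -> A = 2
B = 35^31 mod 37  (bits of 31 = 11111)
  bit 0 = 1: r = r^2 * 35 mod 37 = 1^2 * 35 = 1*35 = 35
  bit 1 = 1: r = r^2 * 35 mod 37 = 35^2 * 35 = 4*35 = 29
  bit 2 = 1: r = r^2 * 35 mod 37 = 29^2 * 35 = 27*35 = 20
  bit 3 = 1: r = r^2 * 35 mod 37 = 20^2 * 35 = 30*35 = 14
  bit 4 = 1: r = r^2 * 35 mod 37 = 14^2 * 35 = 11*35 = 15
  -> B = 15
s = B^a = 15^19 mod 37  (bits of 19 = 10011)
  bit 0 = 1: r = r^2 * 15 mod 37 = 1^2 * 15 = 1*15 = 15
  bit 1 = 0: r = r^2 mod 37 = 15^2 = 3
  bit 2 = 0: r = r^2 mod 37 = 3^2 = 9
  bit 3 = 1: r = r^2 * 15 mod 37 = 9^2 * 15 = 7*15 = 31
  bit 4 = 1: r = r^2 * 15 mod 37 = 31^2 * 15 = 36*15 = 22
  -> s = B^a = 22

Answer: 22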